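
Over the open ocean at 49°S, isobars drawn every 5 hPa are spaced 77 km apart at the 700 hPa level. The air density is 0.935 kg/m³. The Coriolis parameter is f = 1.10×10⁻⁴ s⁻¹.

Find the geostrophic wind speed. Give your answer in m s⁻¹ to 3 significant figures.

63.1 m s⁻¹

Pressure gradient: |∂P/∂n| = 500 Pa / 77000 m = 6.49×10⁻³ Pa/m
Geostrophic balance (pressure-gradient force = Coriolis force):
V_g = (1/(fρ)) |∂P/∂n| = 6.49×10⁻³ / (1.10×10⁻⁴ × 0.935) = 63.1 m/s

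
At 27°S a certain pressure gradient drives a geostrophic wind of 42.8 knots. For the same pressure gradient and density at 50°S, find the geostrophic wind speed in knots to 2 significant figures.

25 knots

With the same pressure gradient and density, V_g ∝ 1/f ∝ 1/sin φ.
V₂ = V₁ · sin φ₁ / sin φ₂ = 42.8 × sin 27° / sin 50°
V₂ = 42.8 × 0.4540/0.7660 = 25 knots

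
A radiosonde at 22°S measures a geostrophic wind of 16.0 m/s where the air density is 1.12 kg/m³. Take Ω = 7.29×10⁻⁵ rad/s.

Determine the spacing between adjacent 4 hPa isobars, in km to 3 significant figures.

Coriolis parameter at 22°S:
f = 2Ω sin φ = 2 × 7.29×10⁻⁵ × sin 22° = 5.46×10⁻⁵ s⁻¹
Geostrophic balance rearranged: |∂P/∂n| = f ρ V_g
|∂P/∂n| = 5.46×10⁻⁵ × 1.12 × 16.0 = 9.79×10⁻⁴ Pa/m
Isobar spacing: Δn = ΔP/|∂P/∂n| = 400 Pa / 9.79×10⁻⁴ Pa/m = 408685 m ≈ 409 km

409 km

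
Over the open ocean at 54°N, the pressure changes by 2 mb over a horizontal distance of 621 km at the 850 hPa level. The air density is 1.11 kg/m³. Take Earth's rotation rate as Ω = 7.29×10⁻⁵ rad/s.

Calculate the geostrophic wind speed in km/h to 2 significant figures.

8.9 km/h

Coriolis parameter at 54°N:
f = 2Ω sin φ = 2 × 7.29×10⁻⁵ × sin 54° = 1.18×10⁻⁴ s⁻¹
Pressure gradient: |∂P/∂n| = 200 Pa / 621000 m = 3.22×10⁻⁴ Pa/m
Geostrophic balance (pressure-gradient force = Coriolis force):
V_g = (1/(fρ)) |∂P/∂n| = 3.22×10⁻⁴ / (1.18×10⁻⁴ × 1.11) = 2.46 m/s
Converting: 2.46 m/s × 3.6 = 8.9 km/h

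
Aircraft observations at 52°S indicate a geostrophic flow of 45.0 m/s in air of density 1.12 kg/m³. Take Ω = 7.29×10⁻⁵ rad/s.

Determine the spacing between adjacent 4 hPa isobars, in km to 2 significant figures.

Coriolis parameter at 52°S:
f = 2Ω sin φ = 2 × 7.29×10⁻⁵ × sin 52° = 1.15×10⁻⁴ s⁻¹
Geostrophic balance rearranged: |∂P/∂n| = f ρ V_g
|∂P/∂n| = 1.15×10⁻⁴ × 1.12 × 45.0 = 5.79×10⁻³ Pa/m
Isobar spacing: Δn = ΔP/|∂P/∂n| = 400 Pa / 5.79×10⁻³ Pa/m = 69078 m ≈ 69 km

69 km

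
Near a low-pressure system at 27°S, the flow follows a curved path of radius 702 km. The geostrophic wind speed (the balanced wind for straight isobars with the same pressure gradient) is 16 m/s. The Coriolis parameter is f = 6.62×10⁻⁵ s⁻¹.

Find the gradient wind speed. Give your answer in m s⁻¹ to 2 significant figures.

Around a low, centrifugal force acts outward with Coriolis, so pressure-gradient force balances both:
(1/ρ)|∂P/∂n| = fV + V²/R  →  V² + fR·V − fR·V_g = 0
With fR = 6.62×10⁻⁵ × 702×10³ m = 46.5 m/s:
V = [−fR + √((fR)² + 4 fR V_g)]/2 = [−46.5 + √(46.5² + 4×46.5×16)]/2 = 12.6 m/s
Subgeostrophic (V < V_g = 16 m/s), as expected around a low.

13 m s⁻¹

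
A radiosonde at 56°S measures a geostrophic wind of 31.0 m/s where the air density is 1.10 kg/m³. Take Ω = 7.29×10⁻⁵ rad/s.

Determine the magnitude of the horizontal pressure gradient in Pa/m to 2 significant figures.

Coriolis parameter at 56°S:
f = 2Ω sin φ = 2 × 7.29×10⁻⁵ × sin 56° = 1.21×10⁻⁴ s⁻¹
Geostrophic balance rearranged: |∂P/∂n| = f ρ V_g
|∂P/∂n| = 1.21×10⁻⁴ × 1.10 × 31.0 = 4.12×10⁻³ Pa/m

4.1×10⁻³ Pa/m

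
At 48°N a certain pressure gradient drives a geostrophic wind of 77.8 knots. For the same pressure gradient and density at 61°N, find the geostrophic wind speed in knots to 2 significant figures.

With the same pressure gradient and density, V_g ∝ 1/f ∝ 1/sin φ.
V₂ = V₁ · sin φ₁ / sin φ₂ = 77.8 × sin 48° / sin 61°
V₂ = 77.8 × 0.7431/0.8746 = 66 knots

66 knots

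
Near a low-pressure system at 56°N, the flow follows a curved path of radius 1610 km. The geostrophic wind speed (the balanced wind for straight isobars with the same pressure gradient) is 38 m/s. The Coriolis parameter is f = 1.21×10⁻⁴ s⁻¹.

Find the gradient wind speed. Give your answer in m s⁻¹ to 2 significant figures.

Around a low, centrifugal force acts outward with Coriolis, so pressure-gradient force balances both:
(1/ρ)|∂P/∂n| = fV + V²/R  →  V² + fR·V − fR·V_g = 0
With fR = 1.21×10⁻⁴ × 1610×10³ m = 195 m/s:
V = [−fR + √((fR)² + 4 fR V_g)]/2 = [−195 + √(195² + 4×195×38)]/2 = 32.6 m/s
Subgeostrophic (V < V_g = 38 m/s), as expected around a low.

33 m s⁻¹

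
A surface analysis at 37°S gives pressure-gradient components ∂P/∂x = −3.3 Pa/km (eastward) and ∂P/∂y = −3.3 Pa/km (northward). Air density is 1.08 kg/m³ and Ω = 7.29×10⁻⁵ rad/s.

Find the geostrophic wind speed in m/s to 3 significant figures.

49.2 m/s

Coriolis parameter at 37°S:
f = 2Ω sin φ = 2 × 7.29×10⁻⁵ × sin 37° = 8.77×10⁻⁵ s⁻¹
In the Southern Hemisphere f is negative: f = −8.77×10⁻⁵ s⁻¹.
Component geostrophic relations (x east, y north):
u_g = −(1/(fρ)) ∂P/∂y,  v_g = (1/(fρ)) ∂P/∂x
u_g = −(−3.3×10⁻³)/(−8.77×10⁻⁵ × 1.08) = −34.8 m/s;  v_g = (−3.3×10⁻³)/(−8.77×10⁻⁵ × 1.08) = 34.8 m/s
|V_g| = √(u_g² + v_g²) = 49.2 m/s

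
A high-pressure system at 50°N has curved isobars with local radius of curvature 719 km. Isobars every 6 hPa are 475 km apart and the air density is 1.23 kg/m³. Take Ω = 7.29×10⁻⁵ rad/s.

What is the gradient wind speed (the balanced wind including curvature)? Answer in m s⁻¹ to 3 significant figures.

Coriolis parameter at 50°N:
f = 2Ω sin φ = 2 × 7.29×10⁻⁵ × sin 50° = 1.12×10⁻⁴ s⁻¹
Pressure gradient: |∂P/∂n| = 600 Pa / 475000 m = 1.26×10⁻³ Pa/m
Geostrophic speed: V_g = |∂P/∂n|/(fρ) = 1.26×10⁻³/(1.12×10⁻⁴ × 1.23) = 9.19 m/s
Around a high, pressure-gradient force acts outward with centrifugal, so Coriolis balances both:
fV = (1/ρ)|∂P/∂n| + V²/R  →  V² − fR·V + fR·V_g = 0
With fR = 1.12×10⁻⁴ × 719×10³ m = 80.3 m/s:
V = [fR − √((fR)² − 4 fR V_g)]/2 = [80.3 − √(80.3² − 4×80.3×9.19)]/2 = 10.6 m/s
Supergeostrophic (V > V_g = 9.19 m/s), as expected around a high.

10.6 m s⁻¹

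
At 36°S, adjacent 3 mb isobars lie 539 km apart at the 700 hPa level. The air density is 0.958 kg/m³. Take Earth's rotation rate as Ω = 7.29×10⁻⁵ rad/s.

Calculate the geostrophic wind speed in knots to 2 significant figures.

Coriolis parameter at 36°S:
f = 2Ω sin φ = 2 × 7.29×10⁻⁵ × sin 36° = 8.57×10⁻⁵ s⁻¹
Pressure gradient: |∂P/∂n| = 300 Pa / 539000 m = 5.57×10⁻⁴ Pa/m
Geostrophic balance (pressure-gradient force = Coriolis force):
V_g = (1/(fρ)) |∂P/∂n| = 5.57×10⁻⁴ / (8.57×10⁻⁵ × 0.958) = 6.78 m/s
Converting: 6.78 m/s × 1.944 = 13 knots

13 knots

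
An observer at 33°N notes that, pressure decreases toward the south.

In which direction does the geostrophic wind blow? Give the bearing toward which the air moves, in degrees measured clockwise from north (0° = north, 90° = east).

270°

The pressure-gradient force points toward the south (bearing 180°).
Geostrophic balance: in the Northern Hemisphere the Coriolis force deflects motion to the right, so the geostrophic wind blows 90° to the right of the pressure-gradient force (low pressure on the left).
Rotating 180° by 90° clockwise gives 270° — the wind blows toward the west.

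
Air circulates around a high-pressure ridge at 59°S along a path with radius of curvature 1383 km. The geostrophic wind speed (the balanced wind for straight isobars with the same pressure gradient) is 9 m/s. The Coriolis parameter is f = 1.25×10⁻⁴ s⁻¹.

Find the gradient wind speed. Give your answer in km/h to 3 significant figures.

Around a high, pressure-gradient force acts outward with centrifugal, so Coriolis balances both:
fV = (1/ρ)|∂P/∂n| + V²/R  →  V² − fR·V + fR·V_g = 0
With fR = 1.25×10⁻⁴ × 1383×10³ m = 173 m/s:
V = [fR − √((fR)² − 4 fR V_g)]/2 = [173 − √(173² − 4×173×9)]/2 = 9.52 m/s
Supergeostrophic (V > V_g = 9 m/s), as expected around a high.
Converting: 9.52 m/s × 3.6 = 34.3 km/h

34.3 km/h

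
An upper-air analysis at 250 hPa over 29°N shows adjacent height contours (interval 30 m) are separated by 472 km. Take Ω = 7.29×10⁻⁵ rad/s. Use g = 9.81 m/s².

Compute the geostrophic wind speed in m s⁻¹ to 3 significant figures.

8.82 m s⁻¹

Coriolis parameter at 29°N:
f = 2Ω sin φ = 2 × 7.29×10⁻⁵ × sin 29° = 7.07×10⁻⁵ s⁻¹
Height gradient: |∂Z/∂n| = 30 m / 472000 m = 6.36×10⁻⁵
On a pressure surface, geostrophic balance gives V_g = (g/f)|∂Z/∂n|:
V_g = 9.81 × 6.36×10⁻⁵ / 7.07×10⁻⁵ = 8.82 m/s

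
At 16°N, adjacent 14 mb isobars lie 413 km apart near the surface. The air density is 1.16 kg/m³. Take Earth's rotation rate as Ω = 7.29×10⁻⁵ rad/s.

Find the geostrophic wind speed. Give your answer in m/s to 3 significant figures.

Coriolis parameter at 16°N:
f = 2Ω sin φ = 2 × 7.29×10⁻⁵ × sin 16° = 4.02×10⁻⁵ s⁻¹
Pressure gradient: |∂P/∂n| = 1400 Pa / 413000 m = 3.39×10⁻³ Pa/m
Geostrophic balance (pressure-gradient force = Coriolis force):
V_g = (1/(fρ)) |∂P/∂n| = 3.39×10⁻³ / (4.02×10⁻⁵ × 1.16) = 72.7 m/s

72.7 m/s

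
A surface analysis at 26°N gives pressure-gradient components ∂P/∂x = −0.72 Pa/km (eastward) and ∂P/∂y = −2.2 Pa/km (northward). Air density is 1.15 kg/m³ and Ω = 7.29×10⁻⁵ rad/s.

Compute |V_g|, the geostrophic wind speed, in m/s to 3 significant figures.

31.5 m/s

Coriolis parameter at 26°N:
f = 2Ω sin φ = 2 × 7.29×10⁻⁵ × sin 26° = 6.39×10⁻⁵ s⁻¹
Component geostrophic relations (x east, y north):
u_g = −(1/(fρ)) ∂P/∂y,  v_g = (1/(fρ)) ∂P/∂x
u_g = −(−2.2×10⁻³)/(6.39×10⁻⁵ × 1.15) = 29.9 m/s;  v_g = (−0.72×10⁻³)/(6.39×10⁻⁵ × 1.15) = −9.80 m/s
|V_g| = √(u_g² + v_g²) = 31.5 m/s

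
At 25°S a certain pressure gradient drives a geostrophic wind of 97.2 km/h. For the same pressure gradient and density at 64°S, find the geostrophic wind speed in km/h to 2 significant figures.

With the same pressure gradient and density, V_g ∝ 1/f ∝ 1/sin φ.
V₂ = V₁ · sin φ₁ / sin φ₂ = 97.2 × sin 25° / sin 64°
V₂ = 97.2 × 0.4226/0.8988 = 46 km/h

46 km/h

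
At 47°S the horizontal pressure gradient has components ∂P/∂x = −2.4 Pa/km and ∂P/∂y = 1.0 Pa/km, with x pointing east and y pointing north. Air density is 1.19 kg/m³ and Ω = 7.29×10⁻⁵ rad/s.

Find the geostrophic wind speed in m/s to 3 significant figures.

20.5 m/s

Coriolis parameter at 47°S:
f = 2Ω sin φ = 2 × 7.29×10⁻⁵ × sin 47° = 1.07×10⁻⁴ s⁻¹
In the Southern Hemisphere f is negative: f = −1.07×10⁻⁴ s⁻¹.
Component geostrophic relations (x east, y north):
u_g = −(1/(fρ)) ∂P/∂y,  v_g = (1/(fρ)) ∂P/∂x
u_g = −(1.0×10⁻³)/(−1.07×10⁻⁴ × 1.19) = 7.88 m/s;  v_g = (−2.4×10⁻³)/(−1.07×10⁻⁴ × 1.19) = 18.9 m/s
|V_g| = √(u_g² + v_g²) = 20.5 m/s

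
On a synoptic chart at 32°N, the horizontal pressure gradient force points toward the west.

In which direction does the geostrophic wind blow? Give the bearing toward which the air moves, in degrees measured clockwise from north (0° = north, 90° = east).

The pressure-gradient force points toward the west (bearing 270°).
Geostrophic balance: in the Northern Hemisphere the Coriolis force deflects motion to the right, so the geostrophic wind blows 90° to the right of the pressure-gradient force (low pressure on the left).
Rotating 270° by 90° clockwise gives 000° — the wind blows toward the north.

000°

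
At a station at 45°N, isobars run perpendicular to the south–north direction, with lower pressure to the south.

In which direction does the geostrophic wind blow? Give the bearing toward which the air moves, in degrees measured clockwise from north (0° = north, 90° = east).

270°

The pressure-gradient force points toward the south (bearing 180°).
Geostrophic balance: in the Northern Hemisphere the Coriolis force deflects motion to the right, so the geostrophic wind blows 90° to the right of the pressure-gradient force (low pressure on the left).
Rotating 180° by 90° clockwise gives 270° — the wind blows toward the west.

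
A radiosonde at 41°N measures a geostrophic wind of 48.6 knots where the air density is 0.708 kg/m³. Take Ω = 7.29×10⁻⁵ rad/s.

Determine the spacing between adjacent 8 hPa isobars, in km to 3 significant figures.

472 km

Coriolis parameter at 41°N:
f = 2Ω sin φ = 2 × 7.29×10⁻⁵ × sin 41° = 9.57×10⁻⁵ s⁻¹
Wind speed in SI: 48.6 knots = 25.0 m/s
Geostrophic balance rearranged: |∂P/∂n| = f ρ V_g
|∂P/∂n| = 9.57×10⁻⁵ × 0.708 × 25.0 = 1.69×10⁻³ Pa/m
Isobar spacing: Δn = ΔP/|∂P/∂n| = 800 Pa / 1.69×10⁻³ Pa/m = 472478 m ≈ 472 km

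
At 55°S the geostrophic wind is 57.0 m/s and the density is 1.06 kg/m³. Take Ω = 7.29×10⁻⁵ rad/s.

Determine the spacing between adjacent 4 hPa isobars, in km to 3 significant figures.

55.4 km

Coriolis parameter at 55°S:
f = 2Ω sin φ = 2 × 7.29×10⁻⁵ × sin 55° = 1.19×10⁻⁴ s⁻¹
Geostrophic balance rearranged: |∂P/∂n| = f ρ V_g
|∂P/∂n| = 1.19×10⁻⁴ × 1.06 × 57.0 = 7.22×10⁻³ Pa/m
Isobar spacing: Δn = ΔP/|∂P/∂n| = 400 Pa / 7.22×10⁻³ Pa/m = 55432 m ≈ 55.4 km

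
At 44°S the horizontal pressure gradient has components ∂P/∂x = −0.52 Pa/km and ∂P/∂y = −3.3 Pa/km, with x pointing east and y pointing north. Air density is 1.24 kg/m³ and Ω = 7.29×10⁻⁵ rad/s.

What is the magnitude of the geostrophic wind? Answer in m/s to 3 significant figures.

Coriolis parameter at 44°S:
f = 2Ω sin φ = 2 × 7.29×10⁻⁵ × sin 44° = 1.01×10⁻⁴ s⁻¹
In the Southern Hemisphere f is negative: f = −1.01×10⁻⁴ s⁻¹.
Component geostrophic relations (x east, y north):
u_g = −(1/(fρ)) ∂P/∂y,  v_g = (1/(fρ)) ∂P/∂x
u_g = −(−3.3×10⁻³)/(−1.01×10⁻⁴ × 1.24) = −26.3 m/s;  v_g = (−0.52×10⁻³)/(−1.01×10⁻⁴ × 1.24) = 4.14 m/s
|V_g| = √(u_g² + v_g²) = 26.6 m/s

26.6 m/s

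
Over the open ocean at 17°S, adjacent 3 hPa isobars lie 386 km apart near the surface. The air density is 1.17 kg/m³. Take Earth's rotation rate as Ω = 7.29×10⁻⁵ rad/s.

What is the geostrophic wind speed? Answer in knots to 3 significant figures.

Coriolis parameter at 17°S:
f = 2Ω sin φ = 2 × 7.29×10⁻⁵ × sin 17° = 4.26×10⁻⁵ s⁻¹
Pressure gradient: |∂P/∂n| = 300 Pa / 386000 m = 7.77×10⁻⁴ Pa/m
Geostrophic balance (pressure-gradient force = Coriolis force):
V_g = (1/(fρ)) |∂P/∂n| = 7.77×10⁻⁴ / (4.26×10⁻⁵ × 1.17) = 15.6 m/s
Converting: 15.6 m/s × 1.944 = 30.3 knots

30.3 knots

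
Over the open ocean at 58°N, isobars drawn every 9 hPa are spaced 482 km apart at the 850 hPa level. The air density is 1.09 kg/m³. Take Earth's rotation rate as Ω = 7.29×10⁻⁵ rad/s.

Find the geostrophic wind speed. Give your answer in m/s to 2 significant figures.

Coriolis parameter at 58°N:
f = 2Ω sin φ = 2 × 7.29×10⁻⁵ × sin 58° = 1.24×10⁻⁴ s⁻¹
Pressure gradient: |∂P/∂n| = 900 Pa / 482000 m = 1.87×10⁻³ Pa/m
Geostrophic balance (pressure-gradient force = Coriolis force):
V_g = (1/(fρ)) |∂P/∂n| = 1.87×10⁻³ / (1.24×10⁻⁴ × 1.09) = 13.9 m/s

14 m/s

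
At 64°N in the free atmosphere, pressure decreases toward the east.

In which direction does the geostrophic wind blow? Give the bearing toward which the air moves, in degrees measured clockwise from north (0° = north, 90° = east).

180°

The pressure-gradient force points toward the east (bearing 090°).
Geostrophic balance: in the Northern Hemisphere the Coriolis force deflects motion to the right, so the geostrophic wind blows 90° to the right of the pressure-gradient force (low pressure on the left).
Rotating 090° by 90° clockwise gives 180° — the wind blows toward the south.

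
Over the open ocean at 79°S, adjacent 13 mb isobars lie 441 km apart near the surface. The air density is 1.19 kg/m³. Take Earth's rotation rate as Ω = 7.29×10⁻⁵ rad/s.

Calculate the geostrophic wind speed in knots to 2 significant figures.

Coriolis parameter at 79°S:
f = 2Ω sin φ = 2 × 7.29×10⁻⁵ × sin 79° = 1.43×10⁻⁴ s⁻¹
Pressure gradient: |∂P/∂n| = 1300 Pa / 441000 m = 2.95×10⁻³ Pa/m
Geostrophic balance (pressure-gradient force = Coriolis force):
V_g = (1/(fρ)) |∂P/∂n| = 2.95×10⁻³ / (1.43×10⁻⁴ × 1.19) = 17.3 m/s
Converting: 17.3 m/s × 1.944 = 34 knots

34 knots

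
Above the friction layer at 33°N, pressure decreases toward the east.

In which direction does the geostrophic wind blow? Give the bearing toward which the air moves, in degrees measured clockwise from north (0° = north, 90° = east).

The pressure-gradient force points toward the east (bearing 090°).
Geostrophic balance: in the Northern Hemisphere the Coriolis force deflects motion to the right, so the geostrophic wind blows 90° to the right of the pressure-gradient force (low pressure on the left).
Rotating 090° by 90° clockwise gives 180° — the wind blows toward the south.

180°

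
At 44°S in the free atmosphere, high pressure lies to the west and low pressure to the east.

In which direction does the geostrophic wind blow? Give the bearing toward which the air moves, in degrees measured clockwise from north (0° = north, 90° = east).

000°

The pressure-gradient force points toward the east (bearing 090°).
Geostrophic balance: in the Southern Hemisphere the Coriolis force deflects motion to the left, so the geostrophic wind blows 90° to the left of the pressure-gradient force (low pressure on the right).
Rotating 090° by 90° counterclockwise gives 000° — the wind blows toward the north.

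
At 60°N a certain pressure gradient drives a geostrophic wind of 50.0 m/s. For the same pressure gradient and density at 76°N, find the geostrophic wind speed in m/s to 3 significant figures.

44.6 m/s

With the same pressure gradient and density, V_g ∝ 1/f ∝ 1/sin φ.
V₂ = V₁ · sin φ₁ / sin φ₂ = 50.0 × sin 60° / sin 76°
V₂ = 50.0 × 0.8660/0.9703 = 44.6 m/s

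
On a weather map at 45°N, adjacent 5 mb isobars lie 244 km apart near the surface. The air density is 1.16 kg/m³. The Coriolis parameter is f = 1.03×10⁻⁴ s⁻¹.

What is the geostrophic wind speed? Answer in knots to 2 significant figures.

Pressure gradient: |∂P/∂n| = 500 Pa / 244000 m = 2.05×10⁻³ Pa/m
Geostrophic balance (pressure-gradient force = Coriolis force):
V_g = (1/(fρ)) |∂P/∂n| = 2.05×10⁻³ / (1.03×10⁻⁴ × 1.16) = 17.2 m/s
Converting: 17.2 m/s × 1.944 = 33 knots

33 knots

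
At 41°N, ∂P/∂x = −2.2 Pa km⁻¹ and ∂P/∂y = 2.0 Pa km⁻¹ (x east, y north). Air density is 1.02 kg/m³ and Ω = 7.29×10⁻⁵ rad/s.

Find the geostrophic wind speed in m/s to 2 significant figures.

30 m/s

Coriolis parameter at 41°N:
f = 2Ω sin φ = 2 × 7.29×10⁻⁵ × sin 41° = 9.57×10⁻⁵ s⁻¹
Component geostrophic relations (x east, y north):
u_g = −(1/(fρ)) ∂P/∂y,  v_g = (1/(fρ)) ∂P/∂x
u_g = −(2.0×10⁻³)/(9.57×10⁻⁵ × 1.02) = −20.5 m/s;  v_g = (−2.2×10⁻³)/(9.57×10⁻⁵ × 1.02) = −22.5 m/s
|V_g| = √(u_g² + v_g²) = 30.5 m/s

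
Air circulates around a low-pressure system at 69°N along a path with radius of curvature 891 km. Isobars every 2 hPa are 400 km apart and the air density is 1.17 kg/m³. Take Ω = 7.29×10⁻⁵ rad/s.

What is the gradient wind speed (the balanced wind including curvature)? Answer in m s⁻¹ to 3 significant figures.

Coriolis parameter at 69°N:
f = 2Ω sin φ = 2 × 7.29×10⁻⁵ × sin 69° = 1.36×10⁻⁴ s⁻¹
Pressure gradient: |∂P/∂n| = 200 Pa / 400000 m = 5.00×10⁻⁴ Pa/m
Geostrophic speed: V_g = |∂P/∂n|/(fρ) = 5.00×10⁻⁴/(1.36×10⁻⁴ × 1.17) = 3.14 m/s
Around a low, centrifugal force acts outward with Coriolis, so pressure-gradient force balances both:
(1/ρ)|∂P/∂n| = fV + V²/R  →  V² + fR·V − fR·V_g = 0
With fR = 1.36×10⁻⁴ × 891×10³ m = 121 m/s:
V = [−fR + √((fR)² + 4 fR V_g)]/2 = [−121 + √(121² + 4×121×3.14)]/2 = 3.06 m/s
Subgeostrophic (V < V_g = 3.14 m/s), as expected around a low.

3.06 m s⁻¹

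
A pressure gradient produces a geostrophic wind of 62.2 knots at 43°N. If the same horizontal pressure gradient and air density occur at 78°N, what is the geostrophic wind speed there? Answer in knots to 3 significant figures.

With the same pressure gradient and density, V_g ∝ 1/f ∝ 1/sin φ.
V₂ = V₁ · sin φ₁ / sin φ₂ = 62.2 × sin 43° / sin 78°
V₂ = 62.2 × 0.6820/0.9781 = 43.4 knots

43.4 knots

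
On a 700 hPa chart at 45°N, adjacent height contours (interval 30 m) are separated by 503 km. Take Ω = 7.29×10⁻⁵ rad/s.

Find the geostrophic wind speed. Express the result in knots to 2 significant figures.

Coriolis parameter at 45°N:
f = 2Ω sin φ = 2 × 7.29×10⁻⁵ × sin 45° = 1.03×10⁻⁴ s⁻¹
Height gradient: |∂Z/∂n| = 30 m / 503000 m = 5.96×10⁻⁵
On a pressure surface, geostrophic balance gives V_g = (g/f)|∂Z/∂n|:
V_g = 9.81 × 5.96×10⁻⁵ / 1.03×10⁻⁴ = 5.68 m/s
Converting: 5.68 m/s × 1.944 = 11 knots

11 knots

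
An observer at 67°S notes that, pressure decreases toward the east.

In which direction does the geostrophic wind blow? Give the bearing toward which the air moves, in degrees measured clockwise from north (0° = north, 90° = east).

The pressure-gradient force points toward the east (bearing 090°).
Geostrophic balance: in the Southern Hemisphere the Coriolis force deflects motion to the left, so the geostrophic wind blows 90° to the left of the pressure-gradient force (low pressure on the right).
Rotating 090° by 90° counterclockwise gives 000° — the wind blows toward the north.

000°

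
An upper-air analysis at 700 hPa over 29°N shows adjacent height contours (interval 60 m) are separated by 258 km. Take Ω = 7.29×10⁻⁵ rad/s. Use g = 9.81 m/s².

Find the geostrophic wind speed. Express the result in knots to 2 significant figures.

63 knots

Coriolis parameter at 29°N:
f = 2Ω sin φ = 2 × 7.29×10⁻⁵ × sin 29° = 7.07×10⁻⁵ s⁻¹
Height gradient: |∂Z/∂n| = 60 m / 258000 m = 2.33×10⁻⁴
On a pressure surface, geostrophic balance gives V_g = (g/f)|∂Z/∂n|:
V_g = 9.81 × 2.33×10⁻⁴ / 7.07×10⁻⁵ = 32.3 m/s
Converting: 32.3 m/s × 1.944 = 63 knots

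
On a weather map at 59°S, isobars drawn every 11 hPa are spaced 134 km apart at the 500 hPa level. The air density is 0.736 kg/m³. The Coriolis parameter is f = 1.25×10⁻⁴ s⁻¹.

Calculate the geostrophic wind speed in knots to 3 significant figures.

173 knots

Pressure gradient: |∂P/∂n| = 1100 Pa / 134000 m = 8.21×10⁻³ Pa/m
Geostrophic balance (pressure-gradient force = Coriolis force):
V_g = (1/(fρ)) |∂P/∂n| = 8.21×10⁻³ / (1.25×10⁻⁴ × 0.736) = 89.2 m/s
Converting: 89.2 m/s × 1.944 = 173 knots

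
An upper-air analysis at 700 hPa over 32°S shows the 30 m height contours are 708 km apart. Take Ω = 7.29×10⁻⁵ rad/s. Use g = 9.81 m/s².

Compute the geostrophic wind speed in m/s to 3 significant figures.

5.38 m/s

Coriolis parameter at 32°S:
f = 2Ω sin φ = 2 × 7.29×10⁻⁵ × sin 32° = 7.73×10⁻⁵ s⁻¹
Height gradient: |∂Z/∂n| = 30 m / 708000 m = 4.24×10⁻⁵
On a pressure surface, geostrophic balance gives V_g = (g/f)|∂Z/∂n|:
V_g = 9.81 × 4.24×10⁻⁵ / 7.73×10⁻⁵ = 5.38 m/s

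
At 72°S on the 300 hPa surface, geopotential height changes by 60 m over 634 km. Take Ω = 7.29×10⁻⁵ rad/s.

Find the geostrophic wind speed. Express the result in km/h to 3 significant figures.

24.1 km/h

Coriolis parameter at 72°S:
f = 2Ω sin φ = 2 × 7.29×10⁻⁵ × sin 72° = 1.39×10⁻⁴ s⁻¹
Height gradient: |∂Z/∂n| = 60 m / 634000 m = 9.46×10⁻⁵
On a pressure surface, geostrophic balance gives V_g = (g/f)|∂Z/∂n|:
V_g = 9.81 × 9.46×10⁻⁵ / 1.39×10⁻⁴ = 6.70 m/s
Converting: 6.70 m/s × 3.6 = 24.1 km/h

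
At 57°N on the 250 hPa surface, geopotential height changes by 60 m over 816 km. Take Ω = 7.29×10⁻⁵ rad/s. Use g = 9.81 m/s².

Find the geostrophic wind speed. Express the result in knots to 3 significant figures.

Coriolis parameter at 57°N:
f = 2Ω sin φ = 2 × 7.29×10⁻⁵ × sin 57° = 1.22×10⁻⁴ s⁻¹
Height gradient: |∂Z/∂n| = 60 m / 816000 m = 7.35×10⁻⁵
On a pressure surface, geostrophic balance gives V_g = (g/f)|∂Z/∂n|:
V_g = 9.81 × 7.35×10⁻⁵ / 1.22×10⁻⁴ = 5.90 m/s
Converting: 5.90 m/s × 1.944 = 11.5 knots

11.5 knots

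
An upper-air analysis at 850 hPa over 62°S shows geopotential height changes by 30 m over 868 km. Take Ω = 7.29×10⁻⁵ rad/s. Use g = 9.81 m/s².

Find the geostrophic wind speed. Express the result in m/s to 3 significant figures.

Coriolis parameter at 62°S:
f = 2Ω sin φ = 2 × 7.29×10⁻⁵ × sin 62° = 1.29×10⁻⁴ s⁻¹
Height gradient: |∂Z/∂n| = 30 m / 868000 m = 3.46×10⁻⁵
On a pressure surface, geostrophic balance gives V_g = (g/f)|∂Z/∂n|:
V_g = 9.81 × 3.46×10⁻⁵ / 1.29×10⁻⁴ = 2.63 m/s

2.63 m/s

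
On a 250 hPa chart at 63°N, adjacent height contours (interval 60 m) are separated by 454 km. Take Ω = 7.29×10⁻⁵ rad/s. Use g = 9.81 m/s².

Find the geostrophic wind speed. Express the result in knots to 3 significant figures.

19.4 knots

Coriolis parameter at 63°N:
f = 2Ω sin φ = 2 × 7.29×10⁻⁵ × sin 63° = 1.30×10⁻⁴ s⁻¹
Height gradient: |∂Z/∂n| = 60 m / 454000 m = 1.32×10⁻⁴
On a pressure surface, geostrophic balance gives V_g = (g/f)|∂Z/∂n|:
V_g = 9.81 × 1.32×10⁻⁴ / 1.30×10⁻⁴ = 9.98 m/s
Converting: 9.98 m/s × 1.944 = 19.4 knots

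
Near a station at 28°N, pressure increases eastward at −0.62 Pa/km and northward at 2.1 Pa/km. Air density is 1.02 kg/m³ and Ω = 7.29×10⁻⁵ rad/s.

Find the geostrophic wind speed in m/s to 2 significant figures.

31 m/s

Coriolis parameter at 28°N:
f = 2Ω sin φ = 2 × 7.29×10⁻⁵ × sin 28° = 6.84×10⁻⁵ s⁻¹
Component geostrophic relations (x east, y north):
u_g = −(1/(fρ)) ∂P/∂y,  v_g = (1/(fρ)) ∂P/∂x
u_g = −(2.1×10⁻³)/(6.84×10⁻⁵ × 1.02) = −30.1 m/s;  v_g = (−0.62×10⁻³)/(6.84×10⁻⁵ × 1.02) = −8.88 m/s
|V_g| = √(u_g² + v_g²) = 31.4 m/s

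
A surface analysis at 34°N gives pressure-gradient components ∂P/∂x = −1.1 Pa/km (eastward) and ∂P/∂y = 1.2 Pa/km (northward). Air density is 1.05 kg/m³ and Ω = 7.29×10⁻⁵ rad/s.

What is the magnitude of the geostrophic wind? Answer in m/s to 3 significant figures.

Coriolis parameter at 34°N:
f = 2Ω sin φ = 2 × 7.29×10⁻⁵ × sin 34° = 8.15×10⁻⁵ s⁻¹
Component geostrophic relations (x east, y north):
u_g = −(1/(fρ)) ∂P/∂y,  v_g = (1/(fρ)) ∂P/∂x
u_g = −(1.2×10⁻³)/(8.15×10⁻⁵ × 1.05) = −14.0 m/s;  v_g = (−1.1×10⁻³)/(8.15×10⁻⁵ × 1.05) = −12.8 m/s
|V_g| = √(u_g² + v_g²) = 19.0 m/s

19.0 m/s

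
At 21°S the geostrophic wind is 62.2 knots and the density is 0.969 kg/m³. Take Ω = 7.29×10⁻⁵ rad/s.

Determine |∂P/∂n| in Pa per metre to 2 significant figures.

Coriolis parameter at 21°S:
f = 2Ω sin φ = 2 × 7.29×10⁻⁵ × sin 21° = 5.23×10⁻⁵ s⁻¹
Wind speed in SI: 62.2 knots = 32.0 m/s
Geostrophic balance rearranged: |∂P/∂n| = f ρ V_g
|∂P/∂n| = 5.23×10⁻⁵ × 0.969 × 32.0 = 1.62×10⁻³ Pa/m

1.6×10⁻³ Pa/m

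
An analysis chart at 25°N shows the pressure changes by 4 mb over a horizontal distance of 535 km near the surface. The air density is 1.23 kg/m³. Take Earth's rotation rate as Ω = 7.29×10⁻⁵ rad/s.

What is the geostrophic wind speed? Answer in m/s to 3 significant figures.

9.86 m/s

Coriolis parameter at 25°N:
f = 2Ω sin φ = 2 × 7.29×10⁻⁵ × sin 25° = 6.16×10⁻⁵ s⁻¹
Pressure gradient: |∂P/∂n| = 400 Pa / 535000 m = 7.48×10⁻⁴ Pa/m
Geostrophic balance (pressure-gradient force = Coriolis force):
V_g = (1/(fρ)) |∂P/∂n| = 7.48×10⁻⁴ / (6.16×10⁻⁵ × 1.23) = 9.86 m/s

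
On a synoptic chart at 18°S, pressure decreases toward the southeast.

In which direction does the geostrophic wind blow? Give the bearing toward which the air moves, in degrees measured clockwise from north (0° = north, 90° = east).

045°

The pressure-gradient force points toward the southeast (bearing 135°).
Geostrophic balance: in the Southern Hemisphere the Coriolis force deflects motion to the left, so the geostrophic wind blows 90° to the left of the pressure-gradient force (low pressure on the right).
Rotating 135° by 90° counterclockwise gives 045° — the wind blows toward the northeast.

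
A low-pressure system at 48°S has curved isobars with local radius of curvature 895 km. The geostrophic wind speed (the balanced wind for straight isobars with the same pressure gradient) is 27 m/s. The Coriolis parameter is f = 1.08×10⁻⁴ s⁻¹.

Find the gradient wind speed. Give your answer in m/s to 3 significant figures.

Around a low, centrifugal force acts outward with Coriolis, so pressure-gradient force balances both:
(1/ρ)|∂P/∂n| = fV + V²/R  →  V² + fR·V − fR·V_g = 0
With fR = 1.08×10⁻⁴ × 895×10³ m = 96.7 m/s:
V = [−fR + √((fR)² + 4 fR V_g)]/2 = [−96.7 + √(96.7² + 4×96.7×27)]/2 = 22 m/s
Subgeostrophic (V < V_g = 27 m/s), as expected around a low.

22.0 m/s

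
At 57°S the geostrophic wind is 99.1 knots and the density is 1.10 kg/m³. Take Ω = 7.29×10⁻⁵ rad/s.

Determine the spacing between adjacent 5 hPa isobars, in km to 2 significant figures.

Coriolis parameter at 57°S:
f = 2Ω sin φ = 2 × 7.29×10⁻⁵ × sin 57° = 1.22×10⁻⁴ s⁻¹
Wind speed in SI: 99.1 knots = 51.0 m/s
Geostrophic balance rearranged: |∂P/∂n| = f ρ V_g
|∂P/∂n| = 1.22×10⁻⁴ × 1.10 × 51.0 = 6.86×10⁻³ Pa/m
Isobar spacing: Δn = ΔP/|∂P/∂n| = 500 Pa / 6.86×10⁻³ Pa/m = 72915 m ≈ 73 km

73 km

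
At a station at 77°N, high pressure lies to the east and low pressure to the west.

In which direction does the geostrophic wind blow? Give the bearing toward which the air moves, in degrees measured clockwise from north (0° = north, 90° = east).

The pressure-gradient force points toward the west (bearing 270°).
Geostrophic balance: in the Northern Hemisphere the Coriolis force deflects motion to the right, so the geostrophic wind blows 90° to the right of the pressure-gradient force (low pressure on the left).
Rotating 270° by 90° clockwise gives 000° — the wind blows toward the north.

000°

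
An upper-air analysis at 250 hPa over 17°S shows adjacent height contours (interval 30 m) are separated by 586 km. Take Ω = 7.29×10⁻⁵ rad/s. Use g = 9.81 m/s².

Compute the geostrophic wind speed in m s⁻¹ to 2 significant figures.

Coriolis parameter at 17°S:
f = 2Ω sin φ = 2 × 7.29×10⁻⁵ × sin 17° = 4.26×10⁻⁵ s⁻¹
Height gradient: |∂Z/∂n| = 30 m / 586000 m = 5.12×10⁻⁵
On a pressure surface, geostrophic balance gives V_g = (g/f)|∂Z/∂n|:
V_g = 9.81 × 5.12×10⁻⁵ / 4.26×10⁻⁵ = 11.8 m/s

12 m s⁻¹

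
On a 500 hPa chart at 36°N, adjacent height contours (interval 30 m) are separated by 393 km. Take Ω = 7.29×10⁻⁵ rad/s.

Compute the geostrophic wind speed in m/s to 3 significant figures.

8.74 m/s

Coriolis parameter at 36°N:
f = 2Ω sin φ = 2 × 7.29×10⁻⁵ × sin 36° = 8.57×10⁻⁵ s⁻¹
Height gradient: |∂Z/∂n| = 30 m / 393000 m = 7.63×10⁻⁵
On a pressure surface, geostrophic balance gives V_g = (g/f)|∂Z/∂n|:
V_g = 9.81 × 7.63×10⁻⁵ / 8.57×10⁻⁵ = 8.74 m/s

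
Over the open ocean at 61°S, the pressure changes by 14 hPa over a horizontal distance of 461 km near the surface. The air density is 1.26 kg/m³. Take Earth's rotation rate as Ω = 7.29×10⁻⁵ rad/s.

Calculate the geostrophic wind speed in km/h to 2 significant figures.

Coriolis parameter at 61°S:
f = 2Ω sin φ = 2 × 7.29×10⁻⁵ × sin 61° = 1.28×10⁻⁴ s⁻¹
Pressure gradient: |∂P/∂n| = 1400 Pa / 461000 m = 3.04×10⁻³ Pa/m
Geostrophic balance (pressure-gradient force = Coriolis force):
V_g = (1/(fρ)) |∂P/∂n| = 3.04×10⁻³ / (1.28×10⁻⁴ × 1.26) = 18.9 m/s
Converting: 18.9 m/s × 3.6 = 68 km/h

68 km/h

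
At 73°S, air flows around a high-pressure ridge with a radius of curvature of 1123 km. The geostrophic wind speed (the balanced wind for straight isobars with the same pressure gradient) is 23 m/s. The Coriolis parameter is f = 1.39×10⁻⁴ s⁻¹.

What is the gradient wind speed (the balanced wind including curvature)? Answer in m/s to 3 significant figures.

Around a high, pressure-gradient force acts outward with centrifugal, so Coriolis balances both:
fV = (1/ρ)|∂P/∂n| + V²/R  →  V² − fR·V + fR·V_g = 0
With fR = 1.39×10⁻⁴ × 1123×10³ m = 156 m/s:
V = [fR − √((fR)² − 4 fR V_g)]/2 = [156 − √(156² − 4×156×23)]/2 = 28 m/s
Supergeostrophic (V > V_g = 23 m/s), as expected around a high.

28.0 m/s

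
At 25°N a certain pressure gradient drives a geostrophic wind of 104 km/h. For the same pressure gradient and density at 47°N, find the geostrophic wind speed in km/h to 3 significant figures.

60.1 km/h

With the same pressure gradient and density, V_g ∝ 1/f ∝ 1/sin φ.
V₂ = V₁ · sin φ₁ / sin φ₂ = 104 × sin 25° / sin 47°
V₂ = 104 × 0.4226/0.7314 = 60.1 km/h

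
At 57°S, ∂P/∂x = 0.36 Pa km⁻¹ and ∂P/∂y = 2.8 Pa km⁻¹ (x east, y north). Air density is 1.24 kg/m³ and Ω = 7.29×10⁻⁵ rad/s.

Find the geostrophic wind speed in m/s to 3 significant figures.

18.6 m/s

Coriolis parameter at 57°S:
f = 2Ω sin φ = 2 × 7.29×10⁻⁵ × sin 57° = 1.22×10⁻⁴ s⁻¹
In the Southern Hemisphere f is negative: f = −1.22×10⁻⁴ s⁻¹.
Component geostrophic relations (x east, y north):
u_g = −(1/(fρ)) ∂P/∂y,  v_g = (1/(fρ)) ∂P/∂x
u_g = −(2.8×10⁻³)/(−1.22×10⁻⁴ × 1.24) = 18.5 m/s;  v_g = (0.36×10⁻³)/(−1.22×10⁻⁴ × 1.24) = −2.37 m/s
|V_g| = √(u_g² + v_g²) = 18.6 m/s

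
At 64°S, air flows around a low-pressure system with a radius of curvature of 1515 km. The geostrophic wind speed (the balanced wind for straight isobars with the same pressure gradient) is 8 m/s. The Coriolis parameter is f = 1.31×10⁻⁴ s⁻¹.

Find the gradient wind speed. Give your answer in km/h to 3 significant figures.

Around a low, centrifugal force acts outward with Coriolis, so pressure-gradient force balances both:
(1/ρ)|∂P/∂n| = fV + V²/R  →  V² + fR·V − fR·V_g = 0
With fR = 1.31×10⁻⁴ × 1515×10³ m = 198 m/s:
V = [−fR + √((fR)² + 4 fR V_g)]/2 = [−198 + √(198² + 4×198×8)]/2 = 7.7 m/s
Subgeostrophic (V < V_g = 8 m/s), as expected around a low.
Converting: 7.7 m/s × 3.6 = 27.7 km/h

27.7 km/h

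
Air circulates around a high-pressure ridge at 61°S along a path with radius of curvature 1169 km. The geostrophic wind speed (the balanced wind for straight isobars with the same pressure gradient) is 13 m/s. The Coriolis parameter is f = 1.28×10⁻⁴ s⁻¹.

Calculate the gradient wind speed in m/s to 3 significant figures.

Around a high, pressure-gradient force acts outward with centrifugal, so Coriolis balances both:
fV = (1/ρ)|∂P/∂n| + V²/R  →  V² − fR·V + fR·V_g = 0
With fR = 1.28×10⁻⁴ × 1169×10³ m = 150 m/s:
V = [fR − √((fR)² − 4 fR V_g)]/2 = [150 − √(150² − 4×150×13)]/2 = 14.4 m/s
Supergeostrophic (V > V_g = 13 m/s), as expected around a high.

14.4 m/s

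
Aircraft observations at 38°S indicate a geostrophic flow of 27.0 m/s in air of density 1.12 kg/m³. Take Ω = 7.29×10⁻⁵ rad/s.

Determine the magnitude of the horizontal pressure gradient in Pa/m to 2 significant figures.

Coriolis parameter at 38°S:
f = 2Ω sin φ = 2 × 7.29×10⁻⁵ × sin 38° = 8.98×10⁻⁵ s⁻¹
Geostrophic balance rearranged: |∂P/∂n| = f ρ V_g
|∂P/∂n| = 8.98×10⁻⁵ × 1.12 × 27.0 = 2.71×10⁻³ Pa/m

2.7×10⁻³ Pa/m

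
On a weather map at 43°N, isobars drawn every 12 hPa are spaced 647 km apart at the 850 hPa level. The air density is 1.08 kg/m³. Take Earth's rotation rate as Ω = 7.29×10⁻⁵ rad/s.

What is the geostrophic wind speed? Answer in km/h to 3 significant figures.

Coriolis parameter at 43°N:
f = 2Ω sin φ = 2 × 7.29×10⁻⁵ × sin 43° = 9.94×10⁻⁵ s⁻¹
Pressure gradient: |∂P/∂n| = 1200 Pa / 647000 m = 1.85×10⁻³ Pa/m
Geostrophic balance (pressure-gradient force = Coriolis force):
V_g = (1/(fρ)) |∂P/∂n| = 1.85×10⁻³ / (9.94×10⁻⁵ × 1.08) = 17.3 m/s
Converting: 17.3 m/s × 3.6 = 62.2 km/h

62.2 km/h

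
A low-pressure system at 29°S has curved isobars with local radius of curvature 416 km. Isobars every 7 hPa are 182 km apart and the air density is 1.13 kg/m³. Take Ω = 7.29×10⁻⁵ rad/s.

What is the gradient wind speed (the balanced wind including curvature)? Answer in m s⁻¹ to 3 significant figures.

Coriolis parameter at 29°S:
f = 2Ω sin φ = 2 × 7.29×10⁻⁵ × sin 29° = 7.07×10⁻⁵ s⁻¹
Pressure gradient: |∂P/∂n| = 700 Pa / 182000 m = 3.85×10⁻³ Pa/m
Geostrophic speed: V_g = |∂P/∂n|/(fρ) = 3.85×10⁻³/(7.07×10⁻⁵ × 1.13) = 48.2 m/s
Around a low, centrifugal force acts outward with Coriolis, so pressure-gradient force balances both:
(1/ρ)|∂P/∂n| = fV + V²/R  →  V² + fR·V − fR·V_g = 0
With fR = 7.07×10⁻⁵ × 416×10³ m = 29.4 m/s:
V = [−fR + √((fR)² + 4 fR V_g)]/2 = [−29.4 + √(29.4² + 4×29.4×48.2)]/2 = 25.7 m/s
Subgeostrophic (V < V_g = 48.2 m/s), as expected around a low.

25.7 m s⁻¹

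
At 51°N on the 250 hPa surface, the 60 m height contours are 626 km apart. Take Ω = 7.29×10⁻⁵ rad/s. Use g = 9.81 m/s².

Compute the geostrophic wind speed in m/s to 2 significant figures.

Coriolis parameter at 51°N:
f = 2Ω sin φ = 2 × 7.29×10⁻⁵ × sin 51° = 1.13×10⁻⁴ s⁻¹
Height gradient: |∂Z/∂n| = 60 m / 626000 m = 9.58×10⁻⁵
On a pressure surface, geostrophic balance gives V_g = (g/f)|∂Z/∂n|:
V_g = 9.81 × 9.58×10⁻⁵ / 1.13×10⁻⁴ = 8.30 m/s

8.3 m/s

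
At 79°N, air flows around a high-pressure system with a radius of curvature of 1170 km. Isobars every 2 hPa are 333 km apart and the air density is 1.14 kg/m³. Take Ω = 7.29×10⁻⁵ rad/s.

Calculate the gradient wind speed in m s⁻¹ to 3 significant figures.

Coriolis parameter at 79°N:
f = 2Ω sin φ = 2 × 7.29×10⁻⁵ × sin 79° = 1.43×10⁻⁴ s⁻¹
Pressure gradient: |∂P/∂n| = 200 Pa / 333000 m = 6.01×10⁻⁴ Pa/m
Geostrophic speed: V_g = |∂P/∂n|/(fρ) = 6.01×10⁻⁴/(1.43×10⁻⁴ × 1.14) = 3.68 m/s
Around a high, pressure-gradient force acts outward with centrifugal, so Coriolis balances both:
fV = (1/ρ)|∂P/∂n| + V²/R  →  V² − fR·V + fR·V_g = 0
With fR = 1.43×10⁻⁴ × 1170×10³ m = 167 m/s:
V = [fR − √((fR)² − 4 fR V_g)]/2 = [167 − √(167² − 4×167×3.68)]/2 = 3.77 m/s
Supergeostrophic (V > V_g = 3.68 m/s), as expected around a high.

3.77 m s⁻¹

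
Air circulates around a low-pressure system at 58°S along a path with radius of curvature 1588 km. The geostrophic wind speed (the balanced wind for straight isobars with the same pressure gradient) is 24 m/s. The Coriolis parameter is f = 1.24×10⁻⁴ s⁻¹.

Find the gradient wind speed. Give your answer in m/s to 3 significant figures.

21.6 m/s

Around a low, centrifugal force acts outward with Coriolis, so pressure-gradient force balances both:
(1/ρ)|∂P/∂n| = fV + V²/R  →  V² + fR·V − fR·V_g = 0
With fR = 1.24×10⁻⁴ × 1588×10³ m = 197 m/s:
V = [−fR + √((fR)² + 4 fR V_g)]/2 = [−197 + √(197² + 4×197×24)]/2 = 21.6 m/s
Subgeostrophic (V < V_g = 24 m/s), as expected around a low.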